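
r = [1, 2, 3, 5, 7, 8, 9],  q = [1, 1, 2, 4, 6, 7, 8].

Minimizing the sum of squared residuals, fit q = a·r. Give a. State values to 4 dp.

a = 0.8541

The normal system AᵀA·[a]ᵀ = Aᵀq is [[233]]·[a]ᵀ = [199]ᵀ.
a = 199/233 = 0.854077.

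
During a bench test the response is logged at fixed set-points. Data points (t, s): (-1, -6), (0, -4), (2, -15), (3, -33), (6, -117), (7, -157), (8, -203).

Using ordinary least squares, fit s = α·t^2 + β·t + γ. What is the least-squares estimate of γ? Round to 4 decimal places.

Sums needed: Σt^2·t^2 = 7891, Σt^2·t = 1105, Σt^2 = 163, Σt·t = 163, Σt = 25, Σ1 = 7.
Moment sums: Σt^2·s = -25260, Σt·s = -3548, Σs = -535.
So AᵀA·[α, β, γ]ᵀ = Aᵀs: [[7891, 1105, 163]; [1105, 163, 25]; [163, 25, 7]]·[α, β, γ]ᵀ = [-25260, -3548, -535]ᵀ.
Inverting the 3×3 Gram matrix, [α, β, γ]ᵀ = [-710/231, -379/924, -95/28]ᵀ.

γ = -3.3929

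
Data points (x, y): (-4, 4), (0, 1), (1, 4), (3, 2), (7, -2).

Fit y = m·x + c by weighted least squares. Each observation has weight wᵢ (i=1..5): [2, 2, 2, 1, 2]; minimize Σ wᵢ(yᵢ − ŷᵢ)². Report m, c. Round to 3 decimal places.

Sums needed: Σwᵢ·x·x = 141, Σwᵢ·x = 11, Σwᵢ·1 = 9.
Right-hand side: Σwᵢ·x·y = -46, Σwᵢ·y = 16.
Eliminating c: 9·(row 1) − 11·(row 2) gives 1148·m = 9·(-46) − 11·16 = -590, so m = -295/574.
Then c = (16 − 11·(-295/574))/9 = 1381/574.

m = -0.514, c = 2.406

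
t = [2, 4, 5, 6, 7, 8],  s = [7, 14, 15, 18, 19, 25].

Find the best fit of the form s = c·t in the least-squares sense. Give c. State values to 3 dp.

c = 3.021

Entries of XᵀX: Σt·t = 194.
Right-hand side: Σt·s = 586.
XᵀX·[c]ᵀ = Xᵀs becomes [[194]]·[c]ᵀ = [586]ᵀ.
c = 586/194 = 3.02062.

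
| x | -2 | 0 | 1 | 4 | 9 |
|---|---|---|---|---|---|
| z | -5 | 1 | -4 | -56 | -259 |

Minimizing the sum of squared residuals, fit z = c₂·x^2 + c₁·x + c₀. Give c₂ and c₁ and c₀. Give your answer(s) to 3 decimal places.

c₂ = -2.920, c₁ = -2.645, c₀ = 1.312

With design matrix M, MᵀM = [[6834, 786, 102]; [786, 102, 12]; [102, 12, 5]] and Mᵀz = [-21899, -2549, -323]ᵀ.
Row-reducing yields c₂ = -22319/7644, c₁ = -6739/2548, c₀ = 1671/1274.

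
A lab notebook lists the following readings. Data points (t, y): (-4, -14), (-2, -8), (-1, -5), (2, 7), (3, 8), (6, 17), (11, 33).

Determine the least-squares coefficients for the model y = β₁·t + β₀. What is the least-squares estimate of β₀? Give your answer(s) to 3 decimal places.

The normal equations are: 191·β₁ + 15·β₀ = 580;  15·β₁ + 7·β₀ = 38.
(Σt·t = 191, Σt = 15, Σ1 = 7, Σt·y = 580, Σy = 38.)
det = 191·7 − 15² = 1112.
β₁ = (580·7 − 15·38)/1112 = 1745/556; β₀ = (191·38 − 15·580)/1112 = -721/556.

β₀ = -1.297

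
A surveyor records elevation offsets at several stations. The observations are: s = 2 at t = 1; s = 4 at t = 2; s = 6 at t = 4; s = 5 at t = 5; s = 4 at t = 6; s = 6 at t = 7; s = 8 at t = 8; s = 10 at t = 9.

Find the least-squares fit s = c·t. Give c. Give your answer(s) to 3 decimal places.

MᵀM·[c]ᵀ = Mᵀs reads: 276·c = 279.
c = 279/276 = 1.01087.

c = 1.011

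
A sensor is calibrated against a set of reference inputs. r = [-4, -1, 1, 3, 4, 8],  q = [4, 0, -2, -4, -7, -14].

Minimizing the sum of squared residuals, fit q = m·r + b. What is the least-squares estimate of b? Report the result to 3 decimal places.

With design matrix M, MᵀM = [[107, 11]; [11, 6]] and Mᵀq = [-170, -23]ᵀ.
Eliminating b: 6·(row 1) − 11·(row 2) gives 521·m = 6·(-170) − 11·(-23) = -767, so m = -767/521.
Then b = ((-23) − 11·(-767/521))/6 = -591/521.

b = -1.134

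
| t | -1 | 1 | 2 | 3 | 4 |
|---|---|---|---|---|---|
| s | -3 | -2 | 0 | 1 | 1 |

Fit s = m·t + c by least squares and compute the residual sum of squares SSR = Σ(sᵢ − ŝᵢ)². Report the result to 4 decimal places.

Normal-equation sums: Σt·t = 31, Σt = 9, Σ1 = 5.
Moment sums: Σt·s = 8, Σs = -3.
Eliminating c: 5·(row 1) − 9·(row 2) gives 74·m = 5·8 − 9·(-3) = 67, so m = 67/74.
Then c = ((-3) − 9·(67/74))/5 = -165/74.
Residuals: 5/37, -25/37, 31/74, 19/37, -29/74; SSR = 79/74.

SSR = 1.0676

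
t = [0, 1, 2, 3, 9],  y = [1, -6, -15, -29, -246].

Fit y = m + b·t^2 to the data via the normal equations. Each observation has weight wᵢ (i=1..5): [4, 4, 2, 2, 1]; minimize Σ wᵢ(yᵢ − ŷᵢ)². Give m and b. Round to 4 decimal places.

m = -1.4160, b = -3.0234

The normal equations are: 13·m + 111·b = -354;  111·m + 6759·b = -20592.
Eliminating b: 6759·(row 1) − 111·(row 2) gives 75546·m = 6759·(-354) − 111·(-20592) = -106974, so m = -1981/1399.
Then b = ((-20592) − 111·(-1981/1399))/6759 = -12689/4197.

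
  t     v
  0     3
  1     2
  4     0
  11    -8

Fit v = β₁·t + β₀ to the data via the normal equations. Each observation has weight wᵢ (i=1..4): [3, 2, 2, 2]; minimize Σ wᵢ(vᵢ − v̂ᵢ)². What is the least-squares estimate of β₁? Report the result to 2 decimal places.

The normal system MᵀWM·[β₁, β₀]ᵀ = MᵀWv is [[276, 32]; [32, 9]]·[β₁, β₀]ᵀ = [-172, -3]ᵀ.
Δ = 276·9 − 32² = 1460.
β₁ = ((-172)·9 − 32·(-3))/1460 = -363/365; β₀ = (276·(-3) − 32·(-172))/1460 = 1169/365.

β₁ = -0.99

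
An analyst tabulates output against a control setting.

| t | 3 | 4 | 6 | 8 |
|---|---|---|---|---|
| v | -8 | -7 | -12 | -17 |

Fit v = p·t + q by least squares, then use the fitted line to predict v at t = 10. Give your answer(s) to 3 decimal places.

v̂ = -20.339

Entries of XᵀX: Σt·t = 125, Σt = 21, Σ1 = 4.
Right-hand side: Σt·v = -260, Σv = -44.
XᵀX·[p, q]ᵀ = Xᵀv becomes [[125, 21]; [21, 4]]·[p, q]ᵀ = [-260, -44]ᵀ.
Determinant 125·4 − 21² = 59.
p = ((-260)·4 − 21·(-44))/59 = -116/59; q = (125·(-44) − 21·(-260))/59 = -40/59.
At t = 10: v̂ = (-116/59)·(10) + (-40/59)·(1) = -1200/59.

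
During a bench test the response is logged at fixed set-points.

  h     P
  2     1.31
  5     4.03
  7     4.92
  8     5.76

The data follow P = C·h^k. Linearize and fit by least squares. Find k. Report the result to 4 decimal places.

Let Y = ln P. Fitting Y = k·ln h + ln C by least squares:
XᵀX = [[11.1814, 6.3279]; [6.3279, 4]], rhs = [9.1718, 5.0080]ᵀ  (here Σln h = 6.3279, Σ(ln h)² = 11.1814, Σln P = 5.0080, Σln h·ln P = 9.1718).
Solving (det = 4.6828): k = 1.06699, ln C = -0.43595.

k = 1.0670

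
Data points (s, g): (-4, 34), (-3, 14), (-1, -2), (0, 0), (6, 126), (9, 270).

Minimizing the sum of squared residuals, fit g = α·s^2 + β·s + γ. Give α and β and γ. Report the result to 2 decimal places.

α = 2.97, β = 3.38, γ = -1.07

Compute the Gram sums: Σs^2·s^2 = 8195, Σs^2·s = 853, Σs^2 = 143, Σs·s = 143, Σs = 7, Σ1 = 6.
And Σs^2·g = 27074, Σs·g = 3010, Σg = 442.
So AᵀA·[α, β, γ]ᵀ = Aᵀg: [[8195, 853, 143]; [853, 143, 7]; [143, 7, 6]]·[α, β, γ]ᵀ = [27074, 3010, 442]ᵀ.
Row-reducing yields α = 51857/17460, β = 59099/17460, γ = -3109/2910.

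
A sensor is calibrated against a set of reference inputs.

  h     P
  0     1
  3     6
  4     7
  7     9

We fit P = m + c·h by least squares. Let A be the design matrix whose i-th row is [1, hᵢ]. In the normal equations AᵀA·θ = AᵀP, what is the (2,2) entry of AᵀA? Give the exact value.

74

Row 2 ↔ basis h, column 2 ↔ basis h, so (AᵀA)_{2,2} = Σᵢ (h)·(h) = (0)·(0) + (3)·(3) + (4)·(4) + (7)·(7) = 74.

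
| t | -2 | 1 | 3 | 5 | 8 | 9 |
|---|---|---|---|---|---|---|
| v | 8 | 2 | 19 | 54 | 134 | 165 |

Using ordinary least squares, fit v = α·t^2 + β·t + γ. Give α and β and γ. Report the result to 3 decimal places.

AᵀA·[α, β, γ]ᵀ = Aᵀv reads: 11380·α + 1386·β + 184·γ = 23496;  1386·α + 184·β + 24·γ = 2870;  184·α + 24·β + 6·γ = 382.
Solving the 3×3 system (Gaussian elimination) gives α = 123343/61789, β = 2402/4753, γ = 26477/61789.

α = 1.996, β = 0.505, γ = 0.429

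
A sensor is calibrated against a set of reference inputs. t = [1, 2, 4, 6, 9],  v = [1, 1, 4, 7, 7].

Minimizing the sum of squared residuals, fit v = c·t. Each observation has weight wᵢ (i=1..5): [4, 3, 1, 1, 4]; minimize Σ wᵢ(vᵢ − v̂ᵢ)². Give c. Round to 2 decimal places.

Setting ∂/∂c … = 0 gives: 392·c = 320.
(Σwᵢ·t·t = 392, Σwᵢ·t·v = 320.)
Hence c = 320 / 392 ≈ 0.816327.

c = 0.82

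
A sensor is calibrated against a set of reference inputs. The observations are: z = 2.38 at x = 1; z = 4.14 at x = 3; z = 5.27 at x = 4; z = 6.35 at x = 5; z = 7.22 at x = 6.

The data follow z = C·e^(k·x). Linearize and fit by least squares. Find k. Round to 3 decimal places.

k = 0.225

With ln zᵢ as the transformed response and xᵢ as the regressor:
Over the data: Σx = 19.0000, Σ(x)² = 87.0000, Σln z = 7.7751, Σx·ln z = 32.8807.
Normal system: [[87.0000, 19.0000]; [19.0000, 5]]·[k, ln C]ᵀ = [32.8807, 7.7751]ᵀ.
Slope k = (n·Σx·ln z − Σx·Σln z)/(n·Σ(x)² − (Σx)²) = (5·32.8807 − 19.0000·7.7751)/74.0000 = 0.22535; ln C = (Σln z − k·Σx)/n = 0.69869.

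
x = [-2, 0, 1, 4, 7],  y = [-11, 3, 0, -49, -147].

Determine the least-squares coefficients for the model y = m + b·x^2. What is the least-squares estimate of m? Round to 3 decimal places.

Sums needed: Σ1 = 5, Σx^2 = 70, Σx^2·x^2 = 2674.
Right-hand side: Σy = -204, Σx^2·y = -8031.
det = 5·2674 − 70² = 8470.
m = ((-204)·2674 − 70·(-8031))/8470 = 1191/605; b = (5·(-8031) − 70·(-204))/8470 = -5175/1694.

m = 1.969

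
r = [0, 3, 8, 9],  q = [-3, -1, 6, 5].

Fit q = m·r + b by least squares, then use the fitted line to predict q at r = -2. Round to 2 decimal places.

Entries of MᵀM: Σr·r = 154, Σr = 20, Σ1 = 4.
Moment sums: Σr·q = 90, Σq = 7.
Δ = 154·4 − 20² = 216.
m = (90·4 − 20·7)/216 = 55/54; b = (154·7 − 20·90)/216 = -361/108.
At r = -2: q̂ = (55/54)·(-2) + (-361/108)·(1) = -581/108.

q̂ = -5.38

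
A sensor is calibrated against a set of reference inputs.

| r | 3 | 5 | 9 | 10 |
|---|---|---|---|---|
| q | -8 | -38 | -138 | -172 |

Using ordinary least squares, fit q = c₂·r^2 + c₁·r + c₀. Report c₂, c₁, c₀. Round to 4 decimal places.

The normal system AᵀA·[c₂, c₁, c₀]ᵀ = Aᵀq is [[17267, 1881, 215]; [1881, 215, 27]; [215, 27, 4]]·[c₂, c₁, c₀]ᵀ = [-29400, -3176, -356]ᵀ.
Solving the 3×3 system (Gaussian elimination) gives c₂ = -1991/1171, c₁ = -1513/1171, c₀ = 13010/1171.

c₂ = -1.7003, c₁ = -1.2921, c₀ = 11.1102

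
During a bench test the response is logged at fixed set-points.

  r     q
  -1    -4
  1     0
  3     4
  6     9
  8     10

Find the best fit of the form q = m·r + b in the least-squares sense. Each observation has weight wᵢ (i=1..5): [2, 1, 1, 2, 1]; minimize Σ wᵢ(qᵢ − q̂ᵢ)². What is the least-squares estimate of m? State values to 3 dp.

Compute the Gram sums: Σwᵢ·r·r = 148, Σwᵢ·r = 22, Σwᵢ·1 = 7.
Right-hand side: Σwᵢ·r·q = 208, Σwᵢ·q = 24.
So MᵀWM·[m, b]ᵀ = MᵀWq: [[148, 22]; [22, 7]]·[m, b]ᵀ = [208, 24]ᵀ.
Eliminating b: 7·(row 1) − 22·(row 2) gives 552·m = 7·208 − 22·24 = 928, so m = 116/69.
Then b = (24 − 22·(116/69))/7 = -128/69.

m = 1.681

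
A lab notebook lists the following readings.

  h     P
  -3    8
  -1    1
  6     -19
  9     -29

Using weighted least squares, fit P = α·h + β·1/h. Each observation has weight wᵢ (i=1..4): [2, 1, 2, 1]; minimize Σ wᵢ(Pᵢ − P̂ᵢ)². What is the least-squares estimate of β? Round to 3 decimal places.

β = 2.663

Setting ∂/∂α … = 0 gives: 172·α + 6·β = -538;  6·α + (209/162)·β = -143/9.
(Σwᵢ·h·h = 172, Σwᵢ·h·1/h = 6, Σwᵢ·1/h·1/h = 209/162, Σwᵢ·h·P = -538, Σwᵢ·1/h·P = -143/9.)
Δ = 172·(209/162) − 6² = 15058/81.
α = ((-538)·(209/162) − 6·(-143/9))/(15058/81) = -48499/15058; β = (172·(-143/9) − 6·(-538))/(15058/81) = 20052/7529.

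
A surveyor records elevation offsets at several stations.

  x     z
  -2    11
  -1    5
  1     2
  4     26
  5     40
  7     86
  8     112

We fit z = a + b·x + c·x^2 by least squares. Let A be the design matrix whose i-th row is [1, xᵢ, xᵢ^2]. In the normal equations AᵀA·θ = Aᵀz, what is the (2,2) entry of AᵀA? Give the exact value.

160

Row 2 ↔ basis x, column 2 ↔ basis x, so (AᵀA)_{2,2} = Σᵢ (x)·(x) = (-2)·(-2) + (-1)·(-1) + (1)·(1) + (4)·(4) + (5)·(5) + (7)·(7) + (8)·(8) = 160.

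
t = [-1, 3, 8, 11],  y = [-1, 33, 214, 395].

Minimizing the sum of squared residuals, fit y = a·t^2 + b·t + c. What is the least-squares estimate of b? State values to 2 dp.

Sums needed: Σt^2·t^2 = 18819, Σt^2·t = 1869, Σt^2 = 195, Σt·t = 195, Σt = 21, Σ1 = 4.
Right-hand side: Σt^2·y = 61787, Σt·y = 6157, Σy = 641.
MᵀM·[a, b, c]ᵀ = Mᵀy becomes [[18819, 1869, 195]; [1869, 195, 21]; [195, 21, 4]]·[a, b, c]ᵀ = [61787, 6157, 641]ᵀ.
Row-reducing yields a = 38065/12468, b = 31069/12468, c = -1732/1039.

b = 2.49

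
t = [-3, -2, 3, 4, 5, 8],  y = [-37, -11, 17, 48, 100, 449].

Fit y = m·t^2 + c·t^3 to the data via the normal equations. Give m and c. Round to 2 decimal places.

Forming AᵀA = [[5155, 36885]; [36885, 283387]] and Aᵀy = [31780, 247006]ᵀ gives AᵀA·[m, c]ᵀ = Aᵀy.
Determinant 5155·283387 − 36885² = 100356760.
m = (31780·283387 − 36885·247006)/100356760 = -10477745/10035676; c = (5155·247006 − 36885·31780)/100356760 = 10111063/10035676.

m = -1.04, c = 1.01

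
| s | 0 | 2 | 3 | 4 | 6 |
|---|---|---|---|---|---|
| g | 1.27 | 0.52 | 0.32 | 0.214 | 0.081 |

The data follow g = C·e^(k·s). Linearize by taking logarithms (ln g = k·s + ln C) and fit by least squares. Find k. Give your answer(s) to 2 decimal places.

k = -0.46

Linearized form: ln g = k·s + ln C. From the 5 transformed points,
Σs = 15.0000, Σ(s)² = 65.0000, Σln g = -5.6094, Σs·ln g = -25.9731.
Equations: 65.0000·k + 15.0000·ln C = -25.9731;  15.0000·k + 5·ln C = -5.6094.
Slope k = (n·Σs·ln g − Σs·Σln g)/(n·Σ(s)² − (Σs)²) = (5·-25.9731 − 15.0000·-5.6094)/100.0000 = -0.45724; ln C = (Σln g − k·Σs)/n = 0.24984.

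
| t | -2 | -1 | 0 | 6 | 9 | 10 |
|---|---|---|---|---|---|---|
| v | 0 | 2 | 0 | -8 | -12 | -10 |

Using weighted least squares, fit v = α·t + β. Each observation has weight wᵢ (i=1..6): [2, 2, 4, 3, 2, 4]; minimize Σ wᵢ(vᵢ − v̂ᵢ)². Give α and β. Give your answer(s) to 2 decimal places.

Entries of MᵀWM: Σwᵢ·t·t = 680, Σwᵢ·t = 70, Σwᵢ·1 = 17.
For MᵀWv: Σwᵢ·t·v = -764, Σwᵢ·v = -84.
Normal equations: [[680, 70]; [70, 17]]·[α, β]ᵀ = [-764, -84]ᵀ.
Eliminating β: 17·(row 1) − 70·(row 2) gives 6660·α = 17·(-764) − 70·(-84) = -7108, so α = -1777/1665.
Then β = ((-84) − 70·(-1777/1665))/17 = -182/333.

α = -1.07, β = -0.55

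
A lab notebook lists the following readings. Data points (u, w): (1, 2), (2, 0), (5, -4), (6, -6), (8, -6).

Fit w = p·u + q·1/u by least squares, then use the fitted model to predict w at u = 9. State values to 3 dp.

XᵀX·[p, q]ᵀ = Xᵀw reads: 130·p + 5·q = -102;  5·p + (19201/14400)·q = -11/20.
Δ = 130·(19201/14400) − 5² = 213613/1440.
p = ((-102)·(19201/14400) − 5·(-11/20))/(213613/1440) = -959451/1068065; q = (130·(-11/20) − 5·(-102))/(213613/1440) = 631440/213613.
At u = 9: ŵ = (-959451/1068065)·(9) + (631440/213613)·(1/9) = -8284259/1068065.

ŵ = -7.756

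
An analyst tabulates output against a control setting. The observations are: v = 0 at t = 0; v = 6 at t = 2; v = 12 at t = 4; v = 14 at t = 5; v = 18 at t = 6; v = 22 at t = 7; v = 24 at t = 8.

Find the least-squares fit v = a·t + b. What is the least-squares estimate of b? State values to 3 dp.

b = -0.192

With design matrix A, AᵀA = [[194, 32]; [32, 7]] and Aᵀv = [584, 96]ᵀ.
Determinant 194·7 − 32² = 334.
a = (584·7 − 32·96)/334 = 508/167; b = (194·96 − 32·584)/334 = -32/167.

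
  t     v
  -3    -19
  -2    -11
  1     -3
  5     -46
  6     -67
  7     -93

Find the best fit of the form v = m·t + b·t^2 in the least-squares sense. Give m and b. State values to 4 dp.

Entries of MᵀM: Σt·t = 124, Σt·t^2 = 650, Σt^2·t^2 = 4420.
For Mᵀv: Σt·v = -1207, Σt^2·v = -8337.
Normal equations: [[124, 650]; [650, 4420]]·[m, b]ᵀ = [-1207, -8337]ᵀ.
Eliminating b: 4420·(row 1) − 650·(row 2) gives 125580·m = 4420·(-1207) − 650·(-8337) = 84110, so m = 647/966.
Then b = ((-8337) − 650·(647/966))/4420 = -124619/62790.

m = 0.6698, b = -1.9847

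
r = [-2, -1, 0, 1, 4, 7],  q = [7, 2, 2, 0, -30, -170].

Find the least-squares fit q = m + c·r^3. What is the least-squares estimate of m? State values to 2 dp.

m = 1.81

Normal-equation sums: Σ1 = 6, Σr^3 = 399, Σr^3·r^3 = 121811.
Moment sums: Σq = -189, Σr^3·q = -60288.
AᵀA·[m, c]ᵀ = Aᵀq becomes [[6, 399]; [399, 121811]]·[m, c]ᵀ = [-189, -60288]ᵀ.
det = 6·121811 − 399² = 571665.
m = ((-189)·121811 − 399·(-60288))/571665 = 344211/190555; c = (6·(-60288) − 399·(-189))/571665 = -95439/190555.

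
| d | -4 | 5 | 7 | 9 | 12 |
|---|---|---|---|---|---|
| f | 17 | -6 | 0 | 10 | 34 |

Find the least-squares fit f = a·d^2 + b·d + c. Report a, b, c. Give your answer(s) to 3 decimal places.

a = 0.519, b = -3.107, c = -3.704

From the data, Σd^2·d^2 = 30579, Σd^2·d = 2861, Σd^2 = 315, Σd·d = 315, Σd = 29, Σ1 = 5.
Right-hand side: Σd^2·f = 5828, Σd·f = 400, Σf = 55.
Inverting the 3×3 Gram matrix, [a, b, c]ᵀ = [107/206, -320/103, -763/206]ᵀ.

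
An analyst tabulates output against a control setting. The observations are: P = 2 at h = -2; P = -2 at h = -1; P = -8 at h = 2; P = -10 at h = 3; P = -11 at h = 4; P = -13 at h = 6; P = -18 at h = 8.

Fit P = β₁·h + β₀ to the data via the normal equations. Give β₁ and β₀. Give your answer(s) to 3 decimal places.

β₁ = -1.855, β₀ = -3.271

The normal system MᵀM·[β₁, β₀]ᵀ = MᵀP is [[134, 20]; [20, 7]]·[β₁, β₀]ᵀ = [-314, -60]ᵀ.
Eliminating β₀: 7·(row 1) − 20·(row 2) gives 538·β₁ = 7·(-314) − 20·(-60) = -998, so β₁ = -499/269.
Then β₀ = ((-60) − 20·(-499/269))/7 = -880/269.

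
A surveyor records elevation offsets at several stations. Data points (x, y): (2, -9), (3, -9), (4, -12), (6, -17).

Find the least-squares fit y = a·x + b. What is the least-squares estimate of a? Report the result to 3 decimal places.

The normal equations are: 65·a + 15·b = -195;  15·a + 4·b = -47.
(Σx·x = 65, Σx = 15, Σ1 = 4, Σx·y = -195, Σy = -47.)
det = 65·4 − 15² = 35.
a = ((-195)·4 − 15·(-47))/35 = -15/7; b = (65·(-47) − 15·(-195))/35 = -26/7.

a = -2.143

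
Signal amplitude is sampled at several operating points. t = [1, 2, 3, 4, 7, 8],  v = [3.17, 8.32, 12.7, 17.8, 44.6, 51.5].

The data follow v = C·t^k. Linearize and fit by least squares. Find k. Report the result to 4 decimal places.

k = 1.3381

With ln vᵢ as the transformed response and ln tᵢ as the regressor:
XᵀX = [[11.7199, 7.2034]; [7.2034, 6]], rhs = [23.8385, 16.4325]ᵀ  (here Σln t = 7.2034, Σ(ln t)² = 11.7199, Σln v = 16.4325, Σln t·ln v = 23.8385).
Δ = 11.7199·6 − (7.2034)² = 18.4301; k = (23.8385·6 − 7.2034·16.4325)/18.4301 = 1.33809, ln C = (11.7199·16.4325 − 7.2034·23.8385)/18.4301 = 1.13228.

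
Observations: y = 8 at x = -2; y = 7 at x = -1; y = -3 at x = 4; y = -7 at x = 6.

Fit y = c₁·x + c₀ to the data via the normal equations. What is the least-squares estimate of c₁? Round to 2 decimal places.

c₁ = -1.92

From the data, Σx·x = 57, Σx = 7, Σ1 = 4.
And Σx·y = -77, Σy = 5.
Δ = 57·4 − 7² = 179.
c₁ = ((-77)·4 − 7·5)/179 = -343/179; c₀ = (57·5 − 7·(-77))/179 = 824/179.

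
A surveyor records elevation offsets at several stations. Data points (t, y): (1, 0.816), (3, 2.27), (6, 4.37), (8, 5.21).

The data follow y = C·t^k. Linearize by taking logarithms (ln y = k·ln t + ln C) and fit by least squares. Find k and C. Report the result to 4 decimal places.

With ln yᵢ as the transformed response and ln tᵢ as the regressor:
Σln t = 4.9698, Σ(ln t)² = 8.7414, Σln y = 3.7418, Σln t·ln y = 6.9753.
Equations: 8.7414·k + 4.9698·ln C = 6.9753;  4.9698·k + 4·ln C = 3.7418.
Δ = 8.7414·4 − (4.9698)² = 10.2667; k = (6.9753·4 − 4.9698·3.7418)/10.2667 = 0.90636, ln C = (8.7414·3.7418 − 4.9698·6.9753)/10.2667 = -0.19067, so C = exp(-0.19067) = 0.82641.

k = 0.9064, C = 0.8264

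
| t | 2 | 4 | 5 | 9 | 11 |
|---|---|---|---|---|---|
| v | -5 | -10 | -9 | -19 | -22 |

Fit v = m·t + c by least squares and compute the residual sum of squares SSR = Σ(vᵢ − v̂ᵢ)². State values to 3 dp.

Sums needed: Σt·t = 247, Σt = 31, Σ1 = 5.
And Σt·v = -508, Σv = -65.
Normal equations: [[247, 31]; [31, 5]]·[m, c]ᵀ = [-508, -65]ᵀ.
Eliminating c: 5·(row 1) − 31·(row 2) gives 274·m = 5·(-508) − 31·(-65) = -525, so m = -525/274.
Then c = ((-65) − 31·(-525/274))/5 = -307/274.
Residuals: -13/274, -333/274, 233/137, -87/137, 27/137; SSR = 1319/274.

SSR = 4.814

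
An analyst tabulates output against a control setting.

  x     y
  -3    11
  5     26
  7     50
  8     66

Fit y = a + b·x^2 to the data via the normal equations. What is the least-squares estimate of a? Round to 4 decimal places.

AᵀA·[a, b]ᵀ = Aᵀy reads: 4·a + 147·b = 153;  147·a + 7203·b = 7423.
(Σ1 = 4, Σx^2 = 147, Σx^2·x^2 = 7203, Σy = 153, Σx^2·y = 7423.)
Eliminating b: 7203·(row 1) − 147·(row 2) gives 7203·a = 7203·153 − 147·7423 = 10878, so a = 74/49.
Then b = (7423 − 147·(74/49))/7203 = 7201/7203.

a = 1.5102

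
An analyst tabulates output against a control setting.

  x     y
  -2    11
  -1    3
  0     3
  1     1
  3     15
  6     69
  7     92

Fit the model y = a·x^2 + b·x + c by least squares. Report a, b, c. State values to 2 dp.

Compute the Gram sums: Σx^2·x^2 = 3796, Σx^2·x = 578, Σx^2 = 100, Σx·x = 100, Σx = 14, Σ1 = 7.
For Aᵀy: Σx^2·y = 7175, Σx·y = 1079, Σy = 194.
So AᵀA·[a, b, c]ᵀ = Aᵀy: [[3796, 578, 100]; [578, 100, 14]; [100, 14, 7]]·[a, b, c]ᵀ = [7175, 1079, 194]ᵀ.
Row-reducing yields a = 7241/3574, b = -33433/32166, c = 13669/16083.

a = 2.03, b = -1.04, c = 0.85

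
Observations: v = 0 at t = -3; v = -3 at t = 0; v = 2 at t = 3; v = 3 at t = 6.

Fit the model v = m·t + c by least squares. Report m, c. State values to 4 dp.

m = 0.4667, c = -0.2000

MᵀM·[m, c]ᵀ = Mᵀv reads: 54·m + 6·c = 24;  6·m + 4·c = 2.
(Σt·t = 54, Σt = 6, Σ1 = 4, Σt·v = 24, Σv = 2.)
Eliminating c: 4·(row 1) − 6·(row 2) gives 180·m = 4·24 − 6·2 = 84, so m = 7/15.
Then c = (2 − 6·(7/15))/4 = -1/5.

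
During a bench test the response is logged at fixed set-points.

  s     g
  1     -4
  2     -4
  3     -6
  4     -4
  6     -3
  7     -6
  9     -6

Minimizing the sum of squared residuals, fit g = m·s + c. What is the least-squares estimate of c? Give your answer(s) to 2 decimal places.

c = -3.87

The normal equations are: 196·m + 32·c = -160;  32·m + 7·c = -33.
det = 196·7 − 32² = 348.
m = ((-160)·7 − 32·(-33))/348 = -16/87; c = (196·(-33) − 32·(-160))/348 = -337/87.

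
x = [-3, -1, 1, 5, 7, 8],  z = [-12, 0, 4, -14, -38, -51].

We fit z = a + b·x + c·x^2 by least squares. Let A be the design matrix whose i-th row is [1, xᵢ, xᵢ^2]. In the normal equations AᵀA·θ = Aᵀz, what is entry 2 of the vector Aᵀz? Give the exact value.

Entry 2 ↔ basis x, so (Aᵀz)_{2} = Σᵢ (x)·zᵢ = (-3)·(-12) + (-1)·(0) + (1)·(4) + (5)·(-14) + (7)·(-38) + (8)·(-51) = -704.

-704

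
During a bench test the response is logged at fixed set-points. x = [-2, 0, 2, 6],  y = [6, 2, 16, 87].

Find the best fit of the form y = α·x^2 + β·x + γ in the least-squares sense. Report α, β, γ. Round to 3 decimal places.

AᵀA·[α, β, γ]ᵀ = Aᵀy reads: 1328·α + 216·β + 44·γ = 3220;  216·α + 44·β + 6·γ = 542;  44·α + 6·β + 4·γ = 111.
(Σx^2·x^2 = 1328, Σx^2·x = 216, Σx^2 = 44, Σx·x = 44, Σx = 6, Σ1 = 4, Σx^2·y = 3220, Σx·y = 542, Σy = 111.)
Row-reducing yields α = 31/16, β = 97/40, γ = 14/5.

α = 1.938, β = 2.425, γ = 2.800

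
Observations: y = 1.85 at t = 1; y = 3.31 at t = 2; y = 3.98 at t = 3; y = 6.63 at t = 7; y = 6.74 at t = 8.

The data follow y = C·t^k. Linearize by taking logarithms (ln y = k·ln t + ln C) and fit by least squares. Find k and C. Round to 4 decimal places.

k = 0.6138, C = 1.9829

Let Y = ln y. Fitting Y = k·ln t + ln C by least squares:
Σln t = 5.8171, Σ(ln t)² = 9.7980, Σln y = 6.9931, Σln t·ln y = 9.9957.
Equations: 9.7980·k + 5.8171·ln C = 9.9957;  5.8171·k + 5·ln C = 6.9931.
Δ = 9.7980·5 − (5.8171)² = 15.1514; k = (9.9957·5 − 5.8171·6.9931)/15.1514 = 0.61375, ln C = (9.7980·6.9931 − 5.8171·9.9957)/15.1514 = 0.68457, so C = exp(0.68457) = 1.98291.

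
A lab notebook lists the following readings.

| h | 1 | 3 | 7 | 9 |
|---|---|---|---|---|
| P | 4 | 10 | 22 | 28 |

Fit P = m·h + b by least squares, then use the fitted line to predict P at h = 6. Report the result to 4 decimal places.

From the data, Σh·h = 140, Σh = 20, Σ1 = 4.
And Σh·P = 440, ΣP = 64.
MᵀM·[m, b]ᵀ = MᵀP becomes [[140, 20]; [20, 4]]·[m, b]ᵀ = [440, 64]ᵀ.
det = 140·4 − 20² = 160.
m = (440·4 − 20·64)/160 = 3; b = (140·64 − 20·440)/160 = 1.
At h = 6: P̂ = (3)·(6) + (1)·(1) = 19.

P̂ = 19.0000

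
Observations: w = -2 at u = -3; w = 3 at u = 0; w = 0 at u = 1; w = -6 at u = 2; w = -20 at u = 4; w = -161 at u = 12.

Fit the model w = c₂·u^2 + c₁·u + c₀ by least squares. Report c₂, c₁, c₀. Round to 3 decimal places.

c₂ = -0.998, c₁ = -1.636, c₀ = 2.299

Sums needed: Σu^2·u^2 = 21090, Σu^2·u = 1774, Σu^2 = 174, Σu·u = 174, Σu = 16, Σ1 = 6.
Right-hand side: Σu^2·w = -23546, Σu·w = -2018, Σw = -186.
Normal equations: [[21090, 1774, 174]; [1774, 174, 16]; [174, 16, 6]]·[c₂, c₁, c₀]ᵀ = [-23546, -2018, -186]ᵀ.
Row-reducing yields c₂ = -292607/293259, c₁ = -159962/97753, c₀ = 674270/293259.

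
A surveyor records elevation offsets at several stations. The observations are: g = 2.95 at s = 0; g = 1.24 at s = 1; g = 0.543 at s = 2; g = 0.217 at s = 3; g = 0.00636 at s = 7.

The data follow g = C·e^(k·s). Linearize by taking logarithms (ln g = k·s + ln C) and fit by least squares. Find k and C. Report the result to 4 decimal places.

With ln gᵢ as the transformed response and sᵢ as the regressor:
XᵀX = [[63.0000, 13.0000]; [13.0000, 5]], rhs = [-40.9938, -5.8993]ᵀ  (here Σs = 13.0000, Σ(s)² = 63.0000, Σln g = -5.8993, Σs·ln g = -40.9938).
Slope k = (n·Σs·ln g − Σs·Σln g)/(n·Σ(s)² − (Σs)²) = (5·-40.9938 − 13.0000·-5.8993)/146.0000 = -0.87862; ln C = (Σln g − k·Σs)/n = 1.10454, so C = exp(1.10454) = 3.01784.

k = -0.8786, C = 3.0178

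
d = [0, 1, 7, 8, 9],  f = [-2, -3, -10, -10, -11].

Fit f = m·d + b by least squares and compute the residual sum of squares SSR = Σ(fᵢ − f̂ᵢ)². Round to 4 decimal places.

AᵀA·[m, b]ᵀ = Aᵀf reads: 195·m + 25·b = -252;  25·m + 5·b = -36.
(Σd·d = 195, Σd = 25, Σ1 = 5, Σd·f = -252, Σf = -36.)
det = 195·5 − 25² = 350.
m = ((-252)·5 − 25·(-36))/350 = -36/35; b = (195·(-36) − 25·(-252))/350 = -72/35.
Residuals: 2/35, 3/35, -26/35, 2/7, 11/35; SSR = 26/35.

SSR = 0.7429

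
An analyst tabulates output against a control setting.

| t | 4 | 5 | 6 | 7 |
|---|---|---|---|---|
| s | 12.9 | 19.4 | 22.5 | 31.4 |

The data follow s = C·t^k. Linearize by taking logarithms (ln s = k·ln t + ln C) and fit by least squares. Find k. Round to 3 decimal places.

k = 1.512

With ln sᵢ as the transformed response and ln tᵢ as the regressor:
XᵀX = [[11.5091, 6.7334]; [6.7334, 4]], rhs = [20.6033, 12.0828]ᵀ  (here Σln t = 6.7334, Σ(ln t)² = 11.5091, Σln s = 12.0828, Σln t·ln s = 20.6033).
Slope k = (n·Σln t·ln s − Σln t·Σln s)/(n·Σ(ln t)² − (Σln t)²) = (4·20.6033 − 6.7334·12.0828)/0.6976 = 1.51217; ln C = (Σln s − k·Σln t)/n = 0.47520.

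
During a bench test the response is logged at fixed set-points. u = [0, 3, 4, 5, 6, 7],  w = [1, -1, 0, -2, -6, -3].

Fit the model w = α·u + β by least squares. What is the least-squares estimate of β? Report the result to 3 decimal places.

Normal-equation sums: Σu·u = 135, Σu = 25, Σ1 = 6.
Moment sums: Σu·w = -70, Σw = -11.
So XᵀX·[α, β]ᵀ = Xᵀw: [[135, 25]; [25, 6]]·[α, β]ᵀ = [-70, -11]ᵀ.
Δ = 135·6 − 25² = 185.
α = ((-70)·6 − 25·(-11))/185 = -29/37; β = (135·(-11) − 25·(-70))/185 = 53/37.

β = 1.432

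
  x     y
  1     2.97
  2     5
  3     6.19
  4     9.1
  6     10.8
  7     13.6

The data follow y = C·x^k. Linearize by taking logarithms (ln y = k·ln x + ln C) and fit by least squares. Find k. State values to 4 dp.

Linearized form: ln y = k·ln x + ln C. From the 6 transformed points,
Σln x = 6.9157, Σ(ln x)² = 10.6062, Σln y = 11.7188, Σln x·ln y = 15.5221.
Normal system: [[10.6062, 6.9157]; [6.9157, 6]]·[k, ln C]ᵀ = [15.5221, 11.7188]ᵀ.
Δ = 10.6062·6 − (6.9157)² = 15.8099; k = (15.5221·6 − 6.9157·11.7188)/15.8099 = 0.76463, ln C = (10.6062·11.7188 − 6.9157·15.5221)/15.8099 = 1.07181.

k = 0.7646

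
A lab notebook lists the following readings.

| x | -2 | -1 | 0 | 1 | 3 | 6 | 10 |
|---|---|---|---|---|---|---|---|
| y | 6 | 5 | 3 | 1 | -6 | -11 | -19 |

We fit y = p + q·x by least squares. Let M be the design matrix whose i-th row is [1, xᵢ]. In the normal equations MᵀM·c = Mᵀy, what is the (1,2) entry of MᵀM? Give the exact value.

17

Row 1 ↔ basis 1, column 2 ↔ basis x, so (MᵀM)_{1,2} = Σᵢ x = (1)·(-2) + (1)·(-1) + (1)·(0) + (1)·(1) + (1)·(3) + (1)·(6) + (1)·(10) = 17.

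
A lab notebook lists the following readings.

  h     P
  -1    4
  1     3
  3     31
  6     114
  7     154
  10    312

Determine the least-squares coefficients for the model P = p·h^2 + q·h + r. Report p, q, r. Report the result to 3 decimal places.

p = 3.064, q = 0.462, r = 0.891

With design matrix X, XᵀX = [[13780, 1586, 196]; [1586, 196, 26]; [196, 26, 6]] and XᵀP = [43136, 4974, 618]ᵀ.
Row-reducing yields p = 33142/10815, q = 24998/54075, r = 16069/18025.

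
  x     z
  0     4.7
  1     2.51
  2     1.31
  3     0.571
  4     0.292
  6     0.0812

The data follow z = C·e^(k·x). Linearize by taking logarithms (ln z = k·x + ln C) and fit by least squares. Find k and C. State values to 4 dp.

k = -0.6874, C = 4.8173

With ln zᵢ as the transformed response and xᵢ as the regressor:
AᵀA = [[66.0000, 16.0000]; [16.0000, 6]], rhs = [-20.2098, -1.5643]ᵀ  (here Σx = 16.0000, Σ(x)² = 66.0000, Σln z = -1.5643, Σx·ln z = -20.2098).
Slope k = (n·Σx·ln z − Σx·Σln z)/(n·Σ(x)² − (Σx)²) = (6·-20.2098 − 16.0000·-1.5643)/140.0000 = -0.68735; ln C = (Σln z − k·Σx)/n = 1.57222, so C = exp(1.57222) = 4.81733.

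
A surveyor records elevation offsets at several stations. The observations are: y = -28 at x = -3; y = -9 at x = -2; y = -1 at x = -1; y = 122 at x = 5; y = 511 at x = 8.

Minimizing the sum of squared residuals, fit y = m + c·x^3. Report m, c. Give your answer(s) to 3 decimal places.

From the data, Σ1 = 5, Σx^3 = 601, Σx^3·x^3 = 278563.
For Mᵀy: Σy = 595, Σx^3·y = 277711.
MᵀM·[m, c]ᵀ = Mᵀy becomes [[5, 601]; [601, 278563]]·[m, c]ᵀ = [595, 277711]ᵀ.
Determinant 5·278563 − 601² = 1031614.
m = (595·278563 − 601·277711)/1031614 = -579663/515807; c = (5·277711 − 601·595)/1031614 = 515480/515807.

m = -1.124, c = 0.999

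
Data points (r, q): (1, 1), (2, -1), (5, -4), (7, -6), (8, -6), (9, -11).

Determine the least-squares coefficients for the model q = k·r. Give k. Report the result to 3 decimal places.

Forming AᵀA = [[224]] and Aᵀq = [-210]ᵀ gives AᵀA·[k]ᵀ = Aᵀq.
Hence k = -210 / 224 ≈ -0.9375.

k = -0.938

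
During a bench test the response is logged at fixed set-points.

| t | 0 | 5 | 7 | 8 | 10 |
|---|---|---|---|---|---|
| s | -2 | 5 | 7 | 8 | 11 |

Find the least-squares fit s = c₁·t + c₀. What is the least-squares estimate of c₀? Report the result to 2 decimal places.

Normal-equation sums: Σt·t = 238, Σt = 30, Σ1 = 5.
And Σt·s = 248, Σs = 29.
Normal equations: [[238, 30]; [30, 5]]·[c₁, c₀]ᵀ = [248, 29]ᵀ.
det = 238·5 − 30² = 290.
c₁ = (248·5 − 30·29)/290 = 37/29; c₀ = (238·29 − 30·248)/290 = -269/145.

c₀ = -1.86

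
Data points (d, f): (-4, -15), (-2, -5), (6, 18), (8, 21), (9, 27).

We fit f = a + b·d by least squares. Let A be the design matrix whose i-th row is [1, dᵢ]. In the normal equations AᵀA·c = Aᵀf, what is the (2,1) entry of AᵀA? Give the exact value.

17

Row 2 ↔ basis d, column 1 ↔ basis 1, so (AᵀA)_{2,1} = Σᵢ d = (-4)·(1) + (-2)·(1) + (6)·(1) + (8)·(1) + (9)·(1) = 17.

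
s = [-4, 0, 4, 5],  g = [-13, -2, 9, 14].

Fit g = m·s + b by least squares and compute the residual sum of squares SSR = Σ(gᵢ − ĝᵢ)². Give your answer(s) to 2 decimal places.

Sums needed: Σs·s = 57, Σs = 5, Σ1 = 4.
For Xᵀg: Σs·g = 158, Σg = 8.
Normal equations: [[57, 5]; [5, 4]]·[m, b]ᵀ = [158, 8]ᵀ.
Determinant 57·4 − 5² = 203.
m = (158·4 − 5·8)/203 = 592/203; b = (57·8 − 5·158)/203 = -334/203.
Residuals: 9/29, -72/203, -207/203, 216/203; SSR = 486/203.

SSR = 2.39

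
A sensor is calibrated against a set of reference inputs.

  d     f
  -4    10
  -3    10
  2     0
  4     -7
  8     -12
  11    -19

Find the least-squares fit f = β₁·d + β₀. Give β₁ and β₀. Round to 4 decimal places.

β₁ = -1.9830, β₀ = 2.9489

Compute the Gram sums: Σd·d = 230, Σd = 18, Σ1 = 6.
Moment sums: Σd·f = -403, Σf = -18.
XᵀX·[β₁, β₀]ᵀ = Xᵀf becomes [[230, 18]; [18, 6]]·[β₁, β₀]ᵀ = [-403, -18]ᵀ.
Δ = 230·6 − 18² = 1056.
β₁ = ((-403)·6 − 18·(-18))/1056 = -349/176; β₀ = (230·(-18) − 18·(-403))/1056 = 519/176.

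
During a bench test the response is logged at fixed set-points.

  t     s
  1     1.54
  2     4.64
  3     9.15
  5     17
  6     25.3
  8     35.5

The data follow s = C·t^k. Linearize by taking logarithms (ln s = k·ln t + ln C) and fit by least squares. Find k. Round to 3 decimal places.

Taking logs, ln s = k·ln t + ln C, so regress ln s on ln t.
Σln t = 7.2724, Σ(ln t)² = 11.8122, Σln s = 13.8138, Σln t·ln s = 21.2672.
Equations: 11.8122·k + 7.2724·ln C = 21.2672;  7.2724·k + 6·ln C = 13.8138.
Slope k = (n·Σln t·ln s − Σln t·Σln s)/(n·Σ(ln t)² − (Σln t)²) = (6·21.2672 − 7.2724·13.8138)/17.9853 = 1.50922; ln C = (Σln s − k·Σln t)/n = 0.47303.

k = 1.509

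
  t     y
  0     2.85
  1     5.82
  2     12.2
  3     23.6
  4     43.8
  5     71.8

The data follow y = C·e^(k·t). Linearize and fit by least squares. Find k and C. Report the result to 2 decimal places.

k = 0.65, C = 3.07

Let Y = ln y. Fitting Y = k·t + ln C by least squares:
Σt = 15.0000, Σ(t)² = 55.0000, Σln y = 16.5248, Σt·ln y = 52.7359.
Equations: 55.0000·k + 15.0000·ln C = 52.7359;  15.0000·k + 6·ln C = 16.5248.
Δ = 55.0000·6 − (15.0000)² = 105.0000; k = (52.7359·6 − 15.0000·16.5248)/105.0000 = 0.65279, ln C = (55.0000·16.5248 − 15.0000·52.7359)/105.0000 = 1.12216, so C = exp(1.12216) = 3.07149.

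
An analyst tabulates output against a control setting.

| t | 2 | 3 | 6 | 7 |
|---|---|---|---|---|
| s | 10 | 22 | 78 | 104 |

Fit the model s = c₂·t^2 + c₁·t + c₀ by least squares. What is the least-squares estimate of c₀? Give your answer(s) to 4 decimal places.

MᵀM·[c₂, c₁, c₀]ᵀ = Mᵀs reads: 3794·c₂ + 594·c₁ + 98·c₀ = 8142;  594·c₂ + 98·c₁ + 18·c₀ = 1282;  98·c₂ + 18·c₁ + 4·c₀ = 214.
(Σt^2·t^2 = 3794, Σt^2·t = 594, Σt^2 = 98, Σt·t = 98, Σt = 18, Σ1 = 4, Σt^2·s = 8142, Σt·s = 1282, Σs = 214.)
Inverting the 3×3 Gram matrix, [c₂, c₁, c₀]ᵀ = [7/4, 205/68, -50/17]ᵀ.

c₀ = -2.9412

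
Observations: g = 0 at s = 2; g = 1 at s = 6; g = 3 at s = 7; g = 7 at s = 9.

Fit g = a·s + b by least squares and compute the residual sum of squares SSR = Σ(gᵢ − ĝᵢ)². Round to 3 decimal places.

Compute the Gram sums: Σs·s = 170, Σs = 24, Σ1 = 4.
Right-hand side: Σs·g = 90, Σg = 11.
Normal equations: [[170, 24]; [24, 4]]·[a, b]ᵀ = [90, 11]ᵀ.
Eliminating b: 4·(row 1) − 24·(row 2) gives 104·a = 4·90 − 24·11 = 96, so a = 12/13.
Then b = (11 − 24·(12/13))/4 = -145/52.
Residuals: 49/52, -7/4, -35/52, 77/52; SSR = 343/52.

SSR = 6.596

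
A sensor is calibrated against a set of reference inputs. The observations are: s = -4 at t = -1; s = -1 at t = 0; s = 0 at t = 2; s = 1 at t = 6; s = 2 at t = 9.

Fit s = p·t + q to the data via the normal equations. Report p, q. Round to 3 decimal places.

Entries of AᵀA: Σt·t = 122, Σt = 16, Σ1 = 5.
For Aᵀs: Σt·s = 28, Σs = -2.
So AᵀA·[p, q]ᵀ = Aᵀs: [[122, 16]; [16, 5]]·[p, q]ᵀ = [28, -2]ᵀ.
Δ = 122·5 − 16² = 354.
p = (28·5 − 16·(-2))/354 = 86/177; q = (122·(-2) − 16·28)/354 = -346/177.

p = 0.486, q = -1.955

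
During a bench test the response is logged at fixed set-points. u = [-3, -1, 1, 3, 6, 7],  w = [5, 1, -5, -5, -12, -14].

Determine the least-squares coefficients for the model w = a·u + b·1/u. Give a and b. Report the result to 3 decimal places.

a = -1.916, b = -0.810

Normal-equation sums: Σu·u = 105, Σu·1/u = 6, Σ1/u·1/u = 445/196.
Moment sums: Σu·w = -206, Σ1/u·w = -40/3.
Δ = 105·(445/196) − 6² = 5667/28.
a = ((-206)·(445/196) − 6·(-40/3))/(5667/28) = -25330/13223; b = (105·(-40/3) − 6·(-206))/(5667/28) = -4592/5667.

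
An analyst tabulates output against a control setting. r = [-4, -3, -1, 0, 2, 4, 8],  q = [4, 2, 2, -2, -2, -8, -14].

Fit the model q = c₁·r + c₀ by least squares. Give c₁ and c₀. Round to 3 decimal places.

Normal-equation sums: Σr·r = 110, Σr = 6, Σ1 = 7.
For Xᵀq: Σr·q = -172, Σq = -18.
Normal equations: [[110, 6]; [6, 7]]·[c₁, c₀]ᵀ = [-172, -18]ᵀ.
Determinant 110·7 − 6² = 734.
c₁ = ((-172)·7 − 6·(-18))/734 = -548/367; c₀ = (110·(-18) − 6·(-172))/734 = -474/367.

c₁ = -1.493, c₀ = -1.292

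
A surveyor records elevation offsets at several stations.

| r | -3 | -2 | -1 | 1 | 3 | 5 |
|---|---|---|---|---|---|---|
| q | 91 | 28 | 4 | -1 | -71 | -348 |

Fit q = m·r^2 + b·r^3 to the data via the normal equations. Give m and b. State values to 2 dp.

Normal-equation sums: Σr^2·r^2 = 805, Σr^2·r^3 = 3093, Σr^3·r^3 = 17149.
For Mᵀq: Σr^2·q = -8405, Σr^3·q = -48103.
So MᵀM·[m, b]ᵀ = Mᵀq: [[805, 3093]; [3093, 17149]]·[m, b]ᵀ = [-8405, -48103]ᵀ.
det = 805·17149 − 3093² = 4238296.
m = ((-8405)·17149 − 3093·(-48103))/4238296 = 2322617/2119148; b = (805·(-48103) − 3093·(-8405))/4238296 = -6363125/2119148.

m = 1.10, b = -3.00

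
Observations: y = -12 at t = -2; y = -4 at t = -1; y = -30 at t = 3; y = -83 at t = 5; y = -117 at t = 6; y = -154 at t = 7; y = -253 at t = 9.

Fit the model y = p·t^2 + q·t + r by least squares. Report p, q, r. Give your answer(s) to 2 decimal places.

p = -2.99, q = -0.99, r = -1.86

Entries of MᵀM: Σt^2·t^2 = 10981, Σt^2·t = 1431, Σt^2 = 205, Σt·t = 205, Σt = 27, Σ1 = 7.
For Mᵀy: Σt^2·y = -34648, Σt·y = -4534, Σy = -653.
So MᵀM·[p, q, r]ᵀ = Mᵀy: [[10981, 1431, 205]; [1431, 205, 27]; [205, 27, 7]]·[p, q, r]ᵀ = [-34648, -4534, -653]ᵀ.
Row-reducing yields p = -240967/80538, q = -13252/13423, r = -149465/80538.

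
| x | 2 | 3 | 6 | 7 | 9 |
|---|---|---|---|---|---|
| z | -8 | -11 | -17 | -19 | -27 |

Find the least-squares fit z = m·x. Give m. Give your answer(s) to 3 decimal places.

Entries of AᵀA: Σx·x = 179.
Moment sums: Σx·z = -527.
So AᵀA·[m]ᵀ = Aᵀz: [[179]]·[m]ᵀ = [-527]ᵀ.
Hence m = -527 / 179 ≈ -2.94413.

m = -2.944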